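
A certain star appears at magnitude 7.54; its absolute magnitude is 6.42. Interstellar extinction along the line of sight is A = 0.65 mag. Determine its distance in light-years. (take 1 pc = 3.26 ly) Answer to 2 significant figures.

d ≈ 40 ly

m − M = 5 log₁₀(d/10 pc) + A  ⇒  7.54 − (6.42) − 0.65 = 5 log₁₀(d/10)
0.470 = 5 log₁₀(d/10)
log₁₀ d = (m − M − A)/5 + 1 = 1.0940
d = 10^1.0940 = 12.42 pc
= 40.48 ly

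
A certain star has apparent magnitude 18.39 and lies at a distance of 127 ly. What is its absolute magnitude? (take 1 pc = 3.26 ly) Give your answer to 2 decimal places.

M ≈ 15.44

d = 127 ly / 3.26 = 38.96 pc
5 log₁₀(d/10 pc) = 5 log₁₀(38.96) − 5 = 2.953
M = m − 5 log₁₀(d/10) = 18.39 − 2.953 = 15.437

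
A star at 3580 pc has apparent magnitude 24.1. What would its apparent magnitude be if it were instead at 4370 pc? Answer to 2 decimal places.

m ≈ 24.53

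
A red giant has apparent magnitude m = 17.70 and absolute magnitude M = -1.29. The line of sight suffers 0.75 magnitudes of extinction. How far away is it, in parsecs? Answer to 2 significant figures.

m − M = 5 log₁₀(d/10 pc) + A  ⇒  17.70 − (-1.29) − 0.75 = 5 log₁₀(d/10)
18.240 = 5 log₁₀(d/10)
log₁₀ d = (m − M − A)/5 + 1 = 4.6480
d = 10^4.6480 = 44460 pc

d ≈ 44000 pc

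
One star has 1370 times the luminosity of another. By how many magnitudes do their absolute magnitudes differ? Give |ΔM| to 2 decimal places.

|ΔM| ≈ 7.84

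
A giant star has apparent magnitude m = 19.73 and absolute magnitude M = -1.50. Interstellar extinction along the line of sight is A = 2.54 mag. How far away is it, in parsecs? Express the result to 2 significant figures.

d ≈ 55000 pc

m − M = 5 log₁₀(d/10 pc) + A  ⇒  19.73 − (-1.50) − 2.54 = 5 log₁₀(d/10)
18.690 = 5 log₁₀(d/10)
log₁₀ d = (m − M − A)/5 + 1 = 4.7380
d = 10^4.7380 = 54700 pc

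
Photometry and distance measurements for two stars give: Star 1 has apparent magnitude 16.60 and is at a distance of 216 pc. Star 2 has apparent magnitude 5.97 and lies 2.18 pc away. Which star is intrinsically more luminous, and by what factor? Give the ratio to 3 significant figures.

Star 2 is more luminous, by a factor of 1.82.

Star 1: M = m − 5 log₁₀ d + 5 = 16.60 − 5·2.3345 + 5 = 9.928
Star 2: M = m − 5 log₁₀ d + 5 = 5.97 − 5·0.3385 + 5 = 9.278
ΔM = M_1 − M_2 = 9.928 − (9.278) = 0.650; smaller M is more luminous → Star 2.
L ratio = 10^(0.4 |ΔM|) = 10^0.260 = 1.820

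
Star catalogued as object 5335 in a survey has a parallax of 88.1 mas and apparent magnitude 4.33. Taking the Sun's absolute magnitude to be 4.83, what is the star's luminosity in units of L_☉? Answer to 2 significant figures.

L/L_☉ ≈ 2.0

d = 1/p = 1000/88.1 mas = 11.35 pc
M = m − 5 log₁₀ d + 5 = 4.33 − 5·1.0550 + 5 = 4.055
M − M_☉ = 4.055 − 4.83 = -0.775
L/L_☉ = 10^(−0.4 × -0.775) = 2.042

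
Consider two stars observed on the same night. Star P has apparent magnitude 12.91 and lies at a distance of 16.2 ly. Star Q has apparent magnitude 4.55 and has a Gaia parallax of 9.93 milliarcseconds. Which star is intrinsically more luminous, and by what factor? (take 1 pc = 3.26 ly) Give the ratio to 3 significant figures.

Star Q is more luminous, by a factor of 907000.

Star P: d = 16.2 ly / 3.26 = 4.969 pc
Star P: M = m − 5 log₁₀ d + 5 = 12.91 − 5·0.6963 + 5 = 14.429
Star Q: p = 9.93 mas = 9.93×10^-3″ → d = 1/p = 100.7 pc
Star Q: M = m − 5 log₁₀ d + 5 = 4.55 − 5·2.0031 + 5 = -0.465
ΔM = M_P − M_Q = 14.429 − (-0.465) = 14.894; smaller M is more luminous → Star Q.
L ratio = 10^(0.4 |ΔM|) = 10^5.958 = 906800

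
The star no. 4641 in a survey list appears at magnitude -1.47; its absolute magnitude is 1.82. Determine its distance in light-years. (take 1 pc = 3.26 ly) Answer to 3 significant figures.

Distance modulus: m − M = -1.47 − (1.82) = -3.290
m − M = 5 log₁₀ d − 5
log₁₀ d = (m − M)/5 + 1 = 0.3420
d = 10^0.3420 = 2.198 pc
= 7.165 ly

d ≈ 7.17 ly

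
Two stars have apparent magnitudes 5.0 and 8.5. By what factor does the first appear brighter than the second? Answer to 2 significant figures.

Magnitude difference = -3.5
Flux ratio = 10^(−0.4 Δm) = 10^(−0.4 × -3.5) = 10^1.400 = 25.12

25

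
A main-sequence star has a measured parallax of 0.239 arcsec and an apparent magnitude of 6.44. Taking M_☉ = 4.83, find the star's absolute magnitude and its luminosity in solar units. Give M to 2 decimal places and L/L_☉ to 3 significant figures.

M ≈ 8.33; L/L_☉ ≈ 0.0397

d = 1/p = 1/0.239″ = 4.184 pc
M = m − 5 log₁₀ d + 5 = 6.44 − 5·0.6216 + 5 = 8.332
M − M_☉ = 8.332 − 4.83 = 3.502
L/L_☉ = 10^(−0.4 × 3.502) = 0.03974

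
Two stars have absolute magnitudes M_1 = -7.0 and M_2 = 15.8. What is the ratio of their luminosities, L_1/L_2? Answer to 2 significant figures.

ΔM = M_1 − M_2 = -22.8
L_1/L_2 = 10^(−0.4 ΔM) = 10^9.120 = 1.318×10^9

L_1/L_2 ≈ 1.3×10^9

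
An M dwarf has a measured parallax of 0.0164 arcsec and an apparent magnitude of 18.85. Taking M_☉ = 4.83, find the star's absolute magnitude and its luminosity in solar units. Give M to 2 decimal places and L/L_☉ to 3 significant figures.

M ≈ 14.92; L/L_☉ ≈ 9.17×10^-5

d = 1/p = 1/0.0164″ = 60.98 pc
M = m − 5 log₁₀ d + 5 = 18.85 − 5·1.7852 + 5 = 14.924
M − M_☉ = 14.924 − 4.83 = 10.094
L/L_☉ = 10^(−0.4 × 10.094) = 9.169×10^-5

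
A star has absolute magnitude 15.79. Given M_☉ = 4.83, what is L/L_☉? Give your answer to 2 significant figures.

L/L_☉ ≈ 4.1×10^-5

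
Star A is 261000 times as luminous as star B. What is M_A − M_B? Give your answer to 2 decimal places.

Pogson: ΔM = −2.5 log₁₀(ratio) = −2.5 log₁₀(261000) = −2.5 × 5.4166 = -13.542
Star A is brighter, so it has the smaller magnitude: the difference is negative.

M_A − M_B ≈ -13.54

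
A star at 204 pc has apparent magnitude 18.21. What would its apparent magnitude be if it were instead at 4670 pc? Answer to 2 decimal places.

Flux ∝ 1/d², so Δm = 5 log₁₀(d₂/d₁) = 5 log₁₀(4670/204) = 6.798
m₂ = m₁ + Δm = 18.21 + (6.798) = 25.008

m ≈ 25.01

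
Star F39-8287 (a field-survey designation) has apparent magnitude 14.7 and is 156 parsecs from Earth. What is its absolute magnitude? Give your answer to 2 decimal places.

M ≈ 8.73

5 log₁₀(d/10 pc) = 5 log₁₀(156.0) − 5 = 5.966
M = m − 5 log₁₀(d/10) = 14.7 − 5.966 = 8.734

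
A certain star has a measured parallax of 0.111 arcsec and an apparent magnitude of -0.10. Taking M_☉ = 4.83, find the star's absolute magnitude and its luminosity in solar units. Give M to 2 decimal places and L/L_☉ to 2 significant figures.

M ≈ 0.13; L/L_☉ ≈ 76

d = 1/p = 1/0.111″ = 9.009 pc
M = m − 5 log₁₀ d + 5 = -0.10 − 5·0.9547 + 5 = 0.127
M − M_☉ = 0.127 − 4.83 = -4.703
L/L_☉ = 10^(−0.4 × -4.703) = 76.09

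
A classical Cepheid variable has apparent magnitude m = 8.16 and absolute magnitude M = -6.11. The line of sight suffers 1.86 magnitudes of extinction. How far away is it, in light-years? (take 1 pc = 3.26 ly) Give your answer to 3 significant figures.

d ≈ 9890 ly

m − M = 5 log₁₀(d/10 pc) + A  ⇒  8.16 − (-6.11) − 1.86 = 5 log₁₀(d/10)
12.410 = 5 log₁₀(d/10)
log₁₀ d = (m − M − A)/5 + 1 = 3.4820
d = 10^3.4820 = 3034 pc
= 9890 ly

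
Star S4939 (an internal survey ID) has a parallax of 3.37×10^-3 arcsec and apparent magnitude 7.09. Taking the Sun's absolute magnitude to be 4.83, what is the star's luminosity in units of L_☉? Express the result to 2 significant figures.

L/L_☉ ≈ 110

d = 1/p = 1/3.37×10^-3″ = 296.7 pc
M = m − 5 log₁₀ d + 5 = 7.09 − 5·2.4724 + 5 = -0.272
M − M_☉ = -0.272 − 4.83 = -5.102
L/L_☉ = 10^(−0.4 × -5.102) = 109.8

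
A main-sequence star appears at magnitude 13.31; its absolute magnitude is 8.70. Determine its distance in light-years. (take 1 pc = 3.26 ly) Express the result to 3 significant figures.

d ≈ 272 ly

μ = m − M = 4.610
m − M = 5 log₁₀ d − 5
log₁₀ d = (m − M)/5 + 1 = 1.9220
d = 10^1.9220 = 83.56 pc
= 272.4 ly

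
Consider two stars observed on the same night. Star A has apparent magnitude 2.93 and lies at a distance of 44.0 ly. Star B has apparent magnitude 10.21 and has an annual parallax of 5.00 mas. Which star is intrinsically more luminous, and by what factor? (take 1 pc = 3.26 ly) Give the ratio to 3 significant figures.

Star A is more luminous, by a factor of 3.72.

Star A: d = 44.0 ly / 3.26 = 13.50 pc
Star A: M = m − 5 log₁₀ d + 5 = 2.93 − 5·1.1302 + 5 = 2.279
Star B: p = 5.00 mas = 5.00×10^-3″ → d = 1/p = 200.0 pc
Star B: M = m − 5 log₁₀ d + 5 = 10.21 − 5·2.3010 + 5 = 3.705
ΔM = M_A − M_B = 2.279 − (3.705) = -1.426; smaller M is more luminous → Star A.
L ratio = 10^(0.4 |ΔM|) = 10^0.570 = 3.719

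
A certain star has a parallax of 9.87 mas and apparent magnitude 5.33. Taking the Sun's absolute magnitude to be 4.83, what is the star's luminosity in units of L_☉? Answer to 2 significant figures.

L/L_☉ ≈ 65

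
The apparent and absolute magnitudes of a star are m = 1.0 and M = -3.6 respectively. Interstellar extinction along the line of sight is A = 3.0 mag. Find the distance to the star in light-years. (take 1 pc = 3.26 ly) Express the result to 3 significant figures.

m − M = 5 log₁₀(d/10 pc) + A  ⇒  1.0 − (-3.6) − 3.0 = 5 log₁₀(d/10)
1.600 = 5 log₁₀(d/10)
log₁₀ d = (m − M − A)/5 + 1 = 1.3200
d = 10^1.3200 = 20.89 pc
= 68.11 ly

d ≈ 68.1 ly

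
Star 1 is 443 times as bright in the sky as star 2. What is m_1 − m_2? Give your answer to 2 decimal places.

Pogson: Δm = −2.5 log₁₀(ratio) = −2.5 log₁₀(443) = −2.5 × 2.6464 = -6.616
Star 1 is brighter, so it has the smaller magnitude: the difference is negative.

m_1 − m_2 ≈ -6.62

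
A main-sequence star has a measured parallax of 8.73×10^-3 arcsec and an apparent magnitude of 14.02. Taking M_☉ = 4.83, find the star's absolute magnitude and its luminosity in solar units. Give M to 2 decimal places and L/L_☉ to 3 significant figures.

M ≈ 8.73; L/L_☉ ≈ 0.0277

d = 1/p = 1/8.73×10^-3″ = 114.5 pc
M = m − 5 log₁₀ d + 5 = 14.02 − 5·2.0590 + 5 = 8.725
M − M_☉ = 8.725 − 4.83 = 3.895
L/L_☉ = 10^(−0.4 × 3.895) = 0.02767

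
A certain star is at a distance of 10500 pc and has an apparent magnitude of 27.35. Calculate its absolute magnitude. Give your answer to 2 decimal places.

M ≈ 12.24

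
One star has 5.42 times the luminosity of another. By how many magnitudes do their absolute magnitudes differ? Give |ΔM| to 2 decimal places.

Pogson: ΔM = −2.5 log₁₀(ratio) = −2.5 log₁₀(5.42) = −2.5 × 0.7340 = -1.835

|ΔM| ≈ 1.83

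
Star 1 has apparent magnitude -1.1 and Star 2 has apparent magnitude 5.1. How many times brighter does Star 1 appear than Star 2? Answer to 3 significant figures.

302

Magnitude difference = -6.2
Flux ratio = 10^(−0.4 Δm) = 10^(−0.4 × -6.2) = 10^2.480 = 302.0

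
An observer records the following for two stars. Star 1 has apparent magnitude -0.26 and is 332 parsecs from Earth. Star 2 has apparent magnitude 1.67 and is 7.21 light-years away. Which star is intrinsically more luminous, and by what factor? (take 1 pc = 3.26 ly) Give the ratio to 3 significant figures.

Star 1: M = m − 5 log₁₀ d + 5 = -0.26 − 5·2.5211 + 5 = -7.866
Star 2: d = 7.21 ly / 3.26 = 2.212 pc
Star 2: M = m − 5 log₁₀ d + 5 = 1.67 − 5·0.3447 + 5 = 4.946
ΔM = M_1 − M_2 = -7.866 − (4.946) = -12.812; smaller M is more luminous → Star 1.
L ratio = 10^(0.4 |ΔM|) = 10^5.125 = 133300

Star 1 is more luminous, by a factor of 133000.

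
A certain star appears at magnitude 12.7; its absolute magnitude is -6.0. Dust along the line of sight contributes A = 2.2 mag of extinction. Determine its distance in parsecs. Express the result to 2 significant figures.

d ≈ 20000 pc

m − M = 5 log₁₀(d/10 pc) + A  ⇒  12.7 − (-6.0) − 2.2 = 5 log₁₀(d/10)
16.500 = 5 log₁₀(d/10)
log₁₀ d = (m − M − A)/5 + 1 = 4.3000
d = 10^4.3000 = 19950 pc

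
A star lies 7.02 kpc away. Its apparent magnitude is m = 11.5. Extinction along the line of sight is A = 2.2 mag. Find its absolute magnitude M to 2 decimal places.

M ≈ -4.93

d = 7.02 kpc = 7020 pc
5 log₁₀(d/10 pc) = 5 log₁₀(7020) − 5 = 14.232
M = m − 5 log₁₀(d/10) − A = 11.5 − 14.232 − 2.2 = -4.932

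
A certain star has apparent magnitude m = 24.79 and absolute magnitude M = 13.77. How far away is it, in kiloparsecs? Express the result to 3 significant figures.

d ≈ 1.60 kpc

μ = m − M = 11.020
m − M = 5 log₁₀ d − 5
log₁₀ d = (m − M)/5 + 1 = 3.2040
d = 10^3.2040 = 1600 pc
= 1.600 kpc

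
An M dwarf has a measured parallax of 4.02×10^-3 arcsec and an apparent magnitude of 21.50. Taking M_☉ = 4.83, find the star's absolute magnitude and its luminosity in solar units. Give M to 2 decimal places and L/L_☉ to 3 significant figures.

d = 1/p = 1/4.02×10^-3″ = 248.8 pc
M = m − 5 log₁₀ d + 5 = 21.50 − 5·2.3958 + 5 = 14.521
M − M_☉ = 14.521 − 4.83 = 9.691
L/L_☉ = 10^(−0.4 × 9.691) = 1.329×10^-4

M ≈ 14.52; L/L_☉ ≈ 1.33×10^-4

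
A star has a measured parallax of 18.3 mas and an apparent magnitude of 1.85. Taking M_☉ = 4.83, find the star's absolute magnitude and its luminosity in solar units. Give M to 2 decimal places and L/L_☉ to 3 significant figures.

M ≈ -1.84; L/L_☉ ≈ 465

d = 1/p = 1000/18.3 mas = 54.64 pc
M = m − 5 log₁₀ d + 5 = 1.85 − 5·1.7375 + 5 = -1.838
M − M_☉ = -1.838 − 4.83 = -6.668
L/L_☉ = 10^(−0.4 × -6.668) = 464.6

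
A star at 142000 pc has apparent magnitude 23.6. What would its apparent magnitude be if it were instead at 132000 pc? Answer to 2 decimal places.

m ≈ 23.44

Flux ∝ 1/d², so Δm = 5 log₁₀(d₂/d₁) = 5 log₁₀(132000/142000) = -0.159
m₂ = m₁ + Δm = 23.6 + (-0.159) = 23.441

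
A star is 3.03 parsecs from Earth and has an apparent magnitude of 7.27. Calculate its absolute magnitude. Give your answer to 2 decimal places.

M ≈ 9.86

5 log₁₀(d/10 pc) = 5 log₁₀(3.030) − 5 = -2.593
M = m − 5 log₁₀(d/10) = 7.27 + 2.593 = 9.863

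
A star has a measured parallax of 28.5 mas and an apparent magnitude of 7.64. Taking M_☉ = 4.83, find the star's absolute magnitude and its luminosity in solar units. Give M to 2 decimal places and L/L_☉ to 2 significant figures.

M ≈ 4.91; L/L_☉ ≈ 0.93

d = 1/p = 1000/28.5 mas = 35.09 pc
M = m − 5 log₁₀ d + 5 = 7.64 − 5·1.5452 + 5 = 4.914
M − M_☉ = 4.914 − 4.83 = 0.084
L/L_☉ = 10^(−0.4 × 0.084) = 0.9254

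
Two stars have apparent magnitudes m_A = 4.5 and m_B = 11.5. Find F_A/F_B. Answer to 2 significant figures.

F_A/F_B ≈ 630

Δm = 4.5 − (11.5) = -7.0
Flux ratio = 10^(−0.4 Δm) = 10^(−0.4 × -7.0) = 10^2.800 = 631.0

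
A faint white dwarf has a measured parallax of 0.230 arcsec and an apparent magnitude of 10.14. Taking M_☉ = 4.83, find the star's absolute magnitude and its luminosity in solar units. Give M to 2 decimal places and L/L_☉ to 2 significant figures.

d = 1/p = 1/0.230″ = 4.348 pc
M = m − 5 log₁₀ d + 5 = 10.14 − 5·0.6383 + 5 = 11.949
M − M_☉ = 11.949 − 4.83 = 7.119
L/L_☉ = 10^(−0.4 × 7.119) = 1.421×10^-3

M ≈ 11.95; L/L_☉ ≈ 1.4×10^-3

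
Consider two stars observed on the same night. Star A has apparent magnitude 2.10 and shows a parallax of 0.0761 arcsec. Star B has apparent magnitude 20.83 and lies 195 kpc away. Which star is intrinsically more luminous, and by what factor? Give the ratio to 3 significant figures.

Star A: d = 1/p = 1/0.0761″ = 13.14 pc
Star A: M = m − 5 log₁₀ d + 5 = 2.10 − 5·1.1186 + 5 = 1.507
Star B: d = 195 kpc = 195000 pc
Star B: M = m − 5 log₁₀ d + 5 = 20.83 − 5·5.2900 + 5 = -0.620
ΔM = M_A − M_B = 1.507 − (-0.620) = 2.127; smaller M is more luminous → Star B.
L ratio = 10^(0.4 |ΔM|) = 10^0.851 = 7.093

Star B is more luminous, by a factor of 7.09.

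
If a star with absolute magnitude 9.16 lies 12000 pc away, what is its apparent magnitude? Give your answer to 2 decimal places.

m = M + 5 log₁₀ d − 5 = 9.16 + 5·4.0792 − 5 = 24.556

m ≈ 24.56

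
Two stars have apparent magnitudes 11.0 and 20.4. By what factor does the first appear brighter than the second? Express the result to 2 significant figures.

Δm = 11.0 − (20.4) = -9.4
Flux ratio = 10^(−0.4 Δm) = 10^(−0.4 × -9.4) = 10^3.760 = 5754

5800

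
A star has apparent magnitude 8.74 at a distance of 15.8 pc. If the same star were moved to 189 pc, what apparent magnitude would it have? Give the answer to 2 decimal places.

m ≈ 14.13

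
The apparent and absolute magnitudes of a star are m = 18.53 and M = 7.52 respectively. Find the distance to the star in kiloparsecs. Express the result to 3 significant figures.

μ = m − M = 11.010
m − M = 5 log₁₀ d − 5
log₁₀ d = (m − M)/5 + 1 = 3.2020
d = 10^3.2020 = 1592 pc
= 1.592 kpc

d ≈ 1.59 kpc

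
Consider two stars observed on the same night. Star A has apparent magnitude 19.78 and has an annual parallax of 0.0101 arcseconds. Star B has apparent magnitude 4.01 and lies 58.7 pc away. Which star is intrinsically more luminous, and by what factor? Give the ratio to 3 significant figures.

Star A: d = 1/p = 1/0.0101″ = 99.01 pc
Star A: M = m − 5 log₁₀ d + 5 = 19.78 − 5·1.9957 + 5 = 14.802
Star B: M = m − 5 log₁₀ d + 5 = 4.01 − 5·1.7686 + 5 = 0.167
ΔM = M_A − M_B = 14.802 − (0.167) = 14.635; smaller M is more luminous → Star B.
L ratio = 10^(0.4 |ΔM|) = 10^5.854 = 714400

Star B is more luminous, by a factor of 714000.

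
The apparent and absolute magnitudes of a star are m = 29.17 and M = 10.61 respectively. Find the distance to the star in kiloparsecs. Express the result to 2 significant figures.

μ = m − M = 18.560
m − M = 5 log₁₀ d − 5
log₁₀ d = (m − M)/5 + 1 = 4.7120
d = 10^4.7120 = 51520 pc
= 51.52 kpc

d ≈ 52 kpc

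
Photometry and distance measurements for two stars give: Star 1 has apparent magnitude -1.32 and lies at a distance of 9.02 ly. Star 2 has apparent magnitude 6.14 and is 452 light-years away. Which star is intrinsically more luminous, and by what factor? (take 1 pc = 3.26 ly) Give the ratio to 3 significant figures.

Star 1: d = 9.02 ly / 3.26 = 2.767 pc
Star 1: M = m − 5 log₁₀ d + 5 = -1.32 − 5·0.4420 + 5 = 1.470
Star 2: d = 452 ly / 3.26 = 138.7 pc
Star 2: M = m − 5 log₁₀ d + 5 = 6.14 − 5·2.1419 + 5 = 0.430
ΔM = M_1 − M_2 = 1.470 − (0.430) = 1.040; smaller M is more luminous → Star 2.
L ratio = 10^(0.4 |ΔM|) = 10^0.416 = 2.605

Star 2 is more luminous, by a factor of 2.61.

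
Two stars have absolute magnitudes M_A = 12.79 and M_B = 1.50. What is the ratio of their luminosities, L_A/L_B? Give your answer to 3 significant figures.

L_A/L_B ≈ 3.05×10^-5

ΔM = M_A − M_B = 11.29
L_A/L_B = 10^(−0.4 ΔM) = 10^-4.516 = 3.048×10^-5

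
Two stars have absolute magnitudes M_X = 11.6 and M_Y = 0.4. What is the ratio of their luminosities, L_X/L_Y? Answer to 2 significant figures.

L_X/L_Y ≈ 3.3×10^-5

ΔM = M_X − M_Y = 11.2
L_X/L_Y = 10^(−0.4 ΔM) = 10^-4.480 = 3.311×10^-5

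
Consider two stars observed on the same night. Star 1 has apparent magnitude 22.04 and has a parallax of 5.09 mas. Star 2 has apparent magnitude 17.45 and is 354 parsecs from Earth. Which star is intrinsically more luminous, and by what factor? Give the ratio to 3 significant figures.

Star 2 is more luminous, by a factor of 223.

Star 1: p = 5.09 mas = 5.09×10^-3″ → d = 1/p = 196.5 pc
Star 1: M = m − 5 log₁₀ d + 5 = 22.04 − 5·2.2933 + 5 = 15.574
Star 2: M = m − 5 log₁₀ d + 5 = 17.45 − 5·2.5490 + 5 = 9.705
ΔM = M_1 − M_2 = 15.574 − (9.705) = 5.869; smaller M is more luminous → Star 2.
L ratio = 10^(0.4 |ΔM|) = 10^2.347 = 222.6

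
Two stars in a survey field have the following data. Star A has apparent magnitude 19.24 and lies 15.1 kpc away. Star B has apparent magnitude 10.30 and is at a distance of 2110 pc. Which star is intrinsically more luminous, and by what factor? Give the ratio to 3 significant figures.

Star A: d = 15.1 kpc = 15100 pc
Star A: M = m − 5 log₁₀ d + 5 = 19.24 − 5·4.1790 + 5 = 3.345
Star B: M = m − 5 log₁₀ d + 5 = 10.30 − 5·3.3243 + 5 = -1.321
ΔM = M_A − M_B = 3.345 − (-1.321) = 4.667; smaller M is more luminous → Star B.
L ratio = 10^(0.4 |ΔM|) = 10^1.867 = 73.55

Star B is more luminous, by a factor of 73.6.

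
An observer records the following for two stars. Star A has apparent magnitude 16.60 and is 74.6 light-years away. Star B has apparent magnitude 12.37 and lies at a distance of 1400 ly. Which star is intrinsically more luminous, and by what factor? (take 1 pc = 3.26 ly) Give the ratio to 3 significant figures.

Star A: d = 74.6 ly / 3.26 = 22.88 pc
Star A: M = m − 5 log₁₀ d + 5 = 16.60 − 5·1.3595 + 5 = 14.802
Star B: d = 1400 ly / 3.26 = 429.4 pc
Star B: M = m − 5 log₁₀ d + 5 = 12.37 − 5·2.6329 + 5 = 4.205
ΔM = M_A − M_B = 14.802 − (4.205) = 10.597; smaller M is more luminous → Star B.
L ratio = 10^(0.4 |ΔM|) = 10^4.239 = 17330

Star B is more luminous, by a factor of 17300.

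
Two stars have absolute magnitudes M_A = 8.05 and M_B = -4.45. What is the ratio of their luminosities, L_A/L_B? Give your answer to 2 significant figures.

ΔM = M_A − M_B = 12.50
L_A/L_B = 10^(−0.4 ΔM) = 10^-5.000 = 1.000×10^-5

L_A/L_B ≈ 1.0×10^-5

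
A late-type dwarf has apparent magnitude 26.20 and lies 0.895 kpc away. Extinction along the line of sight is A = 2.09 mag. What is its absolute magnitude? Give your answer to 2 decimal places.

M ≈ 14.35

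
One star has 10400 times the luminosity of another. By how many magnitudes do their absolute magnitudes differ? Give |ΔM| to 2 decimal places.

Pogson: ΔM = −2.5 log₁₀(ratio) = −2.5 log₁₀(10400) = −2.5 × 4.0170 = -10.043

|ΔM| ≈ 10.04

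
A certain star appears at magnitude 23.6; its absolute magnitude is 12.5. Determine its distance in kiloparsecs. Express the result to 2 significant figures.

d ≈ 1.7 kpc

μ = m − M = 11.100
m − M = 5 log₁₀ d − 5
log₁₀ d = (m − M)/5 + 1 = 3.2200
d = 10^3.2200 = 1660 pc
= 1.660 kpc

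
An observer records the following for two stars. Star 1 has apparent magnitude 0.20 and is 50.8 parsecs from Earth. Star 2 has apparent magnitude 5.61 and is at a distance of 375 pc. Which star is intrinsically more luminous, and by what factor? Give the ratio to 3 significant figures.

Star 1 is more luminous, by a factor of 2.68.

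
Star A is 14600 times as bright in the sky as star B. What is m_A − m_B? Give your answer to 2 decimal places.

m_A − m_B ≈ -10.41

Pogson: Δm = −2.5 log₁₀(ratio) = −2.5 log₁₀(14600) = −2.5 × 4.1644 = -10.411
Star A is brighter, so it has the smaller magnitude: the difference is negative.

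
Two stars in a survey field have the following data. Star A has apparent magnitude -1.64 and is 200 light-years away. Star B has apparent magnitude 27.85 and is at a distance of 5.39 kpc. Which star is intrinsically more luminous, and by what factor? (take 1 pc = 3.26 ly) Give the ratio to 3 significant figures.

Star A: d = 200 ly / 3.26 = 61.35 pc
Star A: M = m − 5 log₁₀ d + 5 = -1.64 − 5·1.7878 + 5 = -5.579
Star B: d = 5.39 kpc = 5390 pc
Star B: M = m − 5 log₁₀ d + 5 = 27.85 − 5·3.7316 + 5 = 14.192
ΔM = M_A − M_B = -5.579 − (14.192) = -19.771; smaller M is more luminous → Star A.
L ratio = 10^(0.4 |ΔM|) = 10^7.908 = 8.099×10^7

Star A is more luminous, by a factor of 8.10×10^7.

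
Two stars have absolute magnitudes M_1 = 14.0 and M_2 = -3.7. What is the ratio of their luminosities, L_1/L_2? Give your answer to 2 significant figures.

ΔM = M_1 − M_2 = 17.7
L_1/L_2 = 10^(−0.4 ΔM) = 10^-7.080 = 8.318×10^-8

L_1/L_2 ≈ 8.3×10^-8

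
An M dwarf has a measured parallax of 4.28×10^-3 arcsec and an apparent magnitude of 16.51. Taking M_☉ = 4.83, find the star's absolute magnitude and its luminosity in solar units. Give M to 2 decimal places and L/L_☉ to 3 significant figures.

d = 1/p = 1/4.28×10^-3″ = 233.6 pc
M = m − 5 log₁₀ d + 5 = 16.51 − 5·2.3686 + 5 = 9.667
M − M_☉ = 9.667 − 4.83 = 4.837
L/L_☉ = 10^(−0.4 × 4.837) = 0.01162

M ≈ 9.67; L/L_☉ ≈ 0.0116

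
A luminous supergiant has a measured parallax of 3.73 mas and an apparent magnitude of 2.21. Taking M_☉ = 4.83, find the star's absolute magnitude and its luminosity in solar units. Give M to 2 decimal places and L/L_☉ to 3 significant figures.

M ≈ -4.93; L/L_☉ ≈ 8030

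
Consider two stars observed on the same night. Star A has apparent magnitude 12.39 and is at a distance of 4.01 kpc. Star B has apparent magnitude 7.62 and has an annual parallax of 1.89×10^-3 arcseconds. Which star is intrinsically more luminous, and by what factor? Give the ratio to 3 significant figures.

Star B is more luminous, by a factor of 1.41.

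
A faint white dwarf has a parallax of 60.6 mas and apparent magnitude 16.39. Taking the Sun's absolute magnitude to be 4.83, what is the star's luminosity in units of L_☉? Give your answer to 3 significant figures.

L/L_☉ ≈ 6.47×10^-5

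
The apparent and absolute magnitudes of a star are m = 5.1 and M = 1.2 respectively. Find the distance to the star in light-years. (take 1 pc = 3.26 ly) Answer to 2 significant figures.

d ≈ 200 ly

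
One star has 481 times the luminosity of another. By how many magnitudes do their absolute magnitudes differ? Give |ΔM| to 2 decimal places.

|ΔM| ≈ 6.71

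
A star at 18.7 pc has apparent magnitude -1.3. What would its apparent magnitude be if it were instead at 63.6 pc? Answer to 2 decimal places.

Flux ∝ 1/d², so Δm = 5 log₁₀(d₂/d₁) = 5 log₁₀(63.6/18.7) = 2.658
m₂ = m₁ + Δm = -1.3 + (2.658) = 1.358

m ≈ 1.36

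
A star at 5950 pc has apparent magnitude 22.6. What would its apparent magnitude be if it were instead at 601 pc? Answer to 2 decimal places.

m ≈ 17.62

Flux ∝ 1/d², so Δm = 5 log₁₀(d₂/d₁) = 5 log₁₀(601/5950) = -4.978
m₂ = m₁ + Δm = 22.6 + (-4.978) = 17.622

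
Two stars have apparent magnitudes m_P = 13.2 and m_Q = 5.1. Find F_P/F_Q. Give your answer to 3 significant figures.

F_P/F_Q ≈ 5.75×10^-4

Δm = 13.2 − (5.1) = 8.1
Flux ratio = 10^(−0.4 Δm) = 10^(−0.4 × 8.1) = 10^-3.240 = 5.754×10^-4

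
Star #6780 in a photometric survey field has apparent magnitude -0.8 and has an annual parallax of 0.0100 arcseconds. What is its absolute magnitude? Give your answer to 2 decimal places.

M ≈ -5.80

d = 1/p = 1/0.0100″ = 100.0 pc
5 log₁₀(d/10 pc) = 5 log₁₀(100.0) − 5 = 5.000
M = m − 5 log₁₀(d/10) = -0.8 − 5.000 = -5.800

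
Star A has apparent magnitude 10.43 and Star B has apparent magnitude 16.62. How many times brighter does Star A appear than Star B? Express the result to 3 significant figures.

299

Δm = 10.43 − (16.62) = -6.19
Flux ratio = 10^(−0.4 Δm) = 10^(−0.4 × -6.19) = 10^2.476 = 299.2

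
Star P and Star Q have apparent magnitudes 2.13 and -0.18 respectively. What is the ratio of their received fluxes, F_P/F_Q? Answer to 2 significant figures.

F_P/F_Q ≈ 0.12

Magnitude difference = 2.31
Flux ratio = 10^(−0.4 Δm) = 10^(−0.4 × 2.31) = 10^-0.924 = 0.1191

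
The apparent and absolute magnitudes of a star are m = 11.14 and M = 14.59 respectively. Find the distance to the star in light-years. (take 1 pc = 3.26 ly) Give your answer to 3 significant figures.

d ≈ 6.66 ly

Distance modulus: m − M = 11.14 − (14.59) = -3.450
m − M = 5 log₁₀ d − 5
log₁₀ d = (m − M)/5 + 1 = 0.3100
d = 10^0.3100 = 2.042 pc
= 6.656 ly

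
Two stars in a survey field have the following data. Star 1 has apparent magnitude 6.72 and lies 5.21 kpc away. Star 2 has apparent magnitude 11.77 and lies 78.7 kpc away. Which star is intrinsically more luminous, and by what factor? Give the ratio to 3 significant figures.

Star 2 is more luminous, by a factor of 2.18.

Star 1: d = 5.21 kpc = 5210 pc
Star 1: M = m − 5 log₁₀ d + 5 = 6.72 − 5·3.7168 + 5 = -6.864
Star 2: d = 78.7 kpc = 78700 pc
Star 2: M = m − 5 log₁₀ d + 5 = 11.77 − 5·4.8960 + 5 = -7.710
ΔM = M_1 − M_2 = -6.864 − (-7.710) = 0.846; smaller M is more luminous → Star 2.
L ratio = 10^(0.4 |ΔM|) = 10^0.338 = 2.179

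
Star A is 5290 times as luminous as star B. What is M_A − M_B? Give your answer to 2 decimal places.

Pogson: ΔM = −2.5 log₁₀(ratio) = −2.5 log₁₀(5290) = −2.5 × 3.7235 = -9.309
Star A is brighter, so it has the smaller magnitude: the difference is negative.

M_A − M_B ≈ -9.31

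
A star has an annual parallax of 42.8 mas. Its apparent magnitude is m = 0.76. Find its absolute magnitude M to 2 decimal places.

p = 42.8 mas = 0.0428″ → d = 1/p = 23.36 pc
5 log₁₀(d/10 pc) = 5 log₁₀(23.36) − 5 = 1.843
M = m − 5 log₁₀(d/10) = 0.76 − 1.843 = -1.083

M ≈ -1.08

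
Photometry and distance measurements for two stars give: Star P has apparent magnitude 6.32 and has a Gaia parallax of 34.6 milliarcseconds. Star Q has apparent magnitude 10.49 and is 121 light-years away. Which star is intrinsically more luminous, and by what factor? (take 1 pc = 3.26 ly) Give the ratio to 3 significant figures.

Star P is more luminous, by a factor of 28.2.

Star P: p = 34.6 mas = 0.0346″ → d = 1/p = 28.90 pc
Star P: M = m − 5 log₁₀ d + 5 = 6.32 − 5·1.4609 + 5 = 4.015
Star Q: d = 121 ly / 3.26 = 37.12 pc
Star Q: M = m − 5 log₁₀ d + 5 = 10.49 − 5·1.5696 + 5 = 7.642
ΔM = M_P − M_Q = 4.015 − (7.642) = -3.627; smaller M is more luminous → Star P.
L ratio = 10^(0.4 |ΔM|) = 10^1.451 = 28.23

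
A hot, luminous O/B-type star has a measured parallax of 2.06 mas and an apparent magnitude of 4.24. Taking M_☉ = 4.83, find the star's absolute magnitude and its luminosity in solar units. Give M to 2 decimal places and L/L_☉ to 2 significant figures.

M ≈ -4.19; L/L_☉ ≈ 4100

d = 1/p = 1000/2.06 mas = 485.4 pc
M = m − 5 log₁₀ d + 5 = 4.24 − 5·2.6861 + 5 = -4.191
M − M_☉ = -4.191 − 4.83 = -9.021
L/L_☉ = 10^(−0.4 × -9.021) = 4058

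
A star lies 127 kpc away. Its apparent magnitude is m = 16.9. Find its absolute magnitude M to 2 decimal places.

M ≈ -3.62

d = 127 kpc = 127000 pc
5 log₁₀(d/10 pc) = 5 log₁₀(127000) − 5 = 20.519
M = m − 5 log₁₀(d/10) = 16.9 − 20.519 = -3.619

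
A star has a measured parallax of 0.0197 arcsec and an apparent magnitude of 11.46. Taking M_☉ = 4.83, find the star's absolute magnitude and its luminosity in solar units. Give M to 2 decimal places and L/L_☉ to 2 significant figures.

M ≈ 7.93; L/L_☉ ≈ 0.057

d = 1/p = 1/0.0197″ = 50.76 pc
M = m − 5 log₁₀ d + 5 = 11.46 − 5·1.7055 + 5 = 7.932
M − M_☉ = 7.932 − 4.83 = 3.102
L/L_☉ = 10^(−0.4 × 3.102) = 0.05742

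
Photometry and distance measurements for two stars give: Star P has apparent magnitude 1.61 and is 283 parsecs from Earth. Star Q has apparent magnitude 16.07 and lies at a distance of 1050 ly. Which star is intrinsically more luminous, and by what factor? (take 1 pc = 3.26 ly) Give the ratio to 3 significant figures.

Star P is more luminous, by a factor of 469000.

Star P: M = m − 5 log₁₀ d + 5 = 1.61 − 5·2.4518 + 5 = -5.649
Star Q: d = 1050 ly / 3.26 = 322.1 pc
Star Q: M = m − 5 log₁₀ d + 5 = 16.07 − 5·2.5080 + 5 = 8.530
ΔM = M_P − M_Q = -5.649 − (8.530) = -14.179; smaller M is more luminous → Star P.
L ratio = 10^(0.4 |ΔM|) = 10^5.672 = 469500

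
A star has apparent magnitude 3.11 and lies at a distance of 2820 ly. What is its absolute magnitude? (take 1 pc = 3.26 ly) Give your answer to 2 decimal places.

d = 2820 ly / 3.26 = 865.0 pc
5 log₁₀(d/10 pc) = 5 log₁₀(865.0) − 5 = 9.685
M = m − 5 log₁₀(d/10) = 3.11 − 9.685 = -6.575

M ≈ -6.58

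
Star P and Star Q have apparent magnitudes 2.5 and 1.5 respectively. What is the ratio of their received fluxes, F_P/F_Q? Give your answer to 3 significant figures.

Magnitude difference = 1.0
Flux ratio = 10^(−0.4 Δm) = 10^(−0.4 × 1.0) = 10^-0.400 = 0.3981

F_P/F_Q ≈ 0.398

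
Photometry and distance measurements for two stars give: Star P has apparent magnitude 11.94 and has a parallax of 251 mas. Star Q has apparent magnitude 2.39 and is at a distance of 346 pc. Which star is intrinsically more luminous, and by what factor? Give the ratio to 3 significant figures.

Star P: p = 251 mas = 0.251″ → d = 1/p = 3.984 pc
Star P: M = m − 5 log₁₀ d + 5 = 11.94 − 5·0.6003 + 5 = 13.938
Star Q: M = m − 5 log₁₀ d + 5 = 2.39 − 5·2.5391 + 5 = -5.305
ΔM = M_P − M_Q = 13.938 − (-5.305) = 19.244; smaller M is more luminous → Star Q.
L ratio = 10^(0.4 |ΔM|) = 10^7.697 = 4.983×10^7

Star Q is more luminous, by a factor of 4.98×10^7.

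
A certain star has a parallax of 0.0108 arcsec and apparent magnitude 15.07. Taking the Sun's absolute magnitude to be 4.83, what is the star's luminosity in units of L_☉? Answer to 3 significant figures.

d = 1/p = 1/0.0108″ = 92.59 pc
M = m − 5 log₁₀ d + 5 = 15.07 − 5·1.9666 + 5 = 10.237
M − M_☉ = 10.237 − 4.83 = 5.407
L/L_☉ = 10^(−0.4 × 5.407) = 6.873×10^-3

L/L_☉ ≈ 6.87×10^-3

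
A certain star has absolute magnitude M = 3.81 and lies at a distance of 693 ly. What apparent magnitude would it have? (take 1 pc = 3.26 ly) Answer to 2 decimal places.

m ≈ 10.45

d = 693 ly / 3.26 = 212.6 pc
m = M + 5 log₁₀ d − 5 = 3.81 + 5·2.3275 − 5 = 10.448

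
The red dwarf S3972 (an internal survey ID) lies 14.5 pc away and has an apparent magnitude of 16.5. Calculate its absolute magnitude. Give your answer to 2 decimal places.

M ≈ 15.69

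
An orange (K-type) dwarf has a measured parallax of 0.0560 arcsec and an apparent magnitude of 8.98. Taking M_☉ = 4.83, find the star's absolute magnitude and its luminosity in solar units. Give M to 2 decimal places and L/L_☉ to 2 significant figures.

d = 1/p = 1/0.0560″ = 17.86 pc
M = m − 5 log₁₀ d + 5 = 8.98 − 5·1.2518 + 5 = 7.721
M − M_☉ = 7.721 − 4.83 = 2.891
L/L_☉ = 10^(−0.4 × 2.891) = 0.06976

M ≈ 7.72; L/L_☉ ≈ 0.070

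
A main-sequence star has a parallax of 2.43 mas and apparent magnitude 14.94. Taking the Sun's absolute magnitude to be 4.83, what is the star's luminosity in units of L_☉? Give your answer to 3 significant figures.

L/L_☉ ≈ 0.153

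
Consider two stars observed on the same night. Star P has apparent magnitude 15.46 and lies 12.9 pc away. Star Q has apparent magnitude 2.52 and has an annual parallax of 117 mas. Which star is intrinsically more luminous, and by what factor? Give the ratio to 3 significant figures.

Star Q is more luminous, by a factor of 65800.

Star P: M = m − 5 log₁₀ d + 5 = 15.46 − 5·1.1106 + 5 = 14.907
Star Q: p = 117 mas = 0.117″ → d = 1/p = 8.547 pc
Star Q: M = m − 5 log₁₀ d + 5 = 2.52 − 5·0.9318 + 5 = 2.861
ΔM = M_P − M_Q = 14.907 − (2.861) = 12.046; smaller M is more luminous → Star Q.
L ratio = 10^(0.4 |ΔM|) = 10^4.818 = 65830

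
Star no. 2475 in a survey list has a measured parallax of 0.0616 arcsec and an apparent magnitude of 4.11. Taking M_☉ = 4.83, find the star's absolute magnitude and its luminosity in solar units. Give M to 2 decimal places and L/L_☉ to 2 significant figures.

M ≈ 3.06; L/L_☉ ≈ 5.1

d = 1/p = 1/0.0616″ = 16.23 pc
M = m − 5 log₁₀ d + 5 = 4.11 − 5·1.2104 + 5 = 3.058
M − M_☉ = 3.058 − 4.83 = -1.772
L/L_☉ = 10^(−0.4 × -1.772) = 5.115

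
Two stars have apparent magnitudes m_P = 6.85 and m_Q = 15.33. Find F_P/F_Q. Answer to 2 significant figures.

F_P/F_Q ≈ 2500

Δm = 6.85 − (15.33) = -8.48
Flux ratio = 10^(−0.4 Δm) = 10^(−0.4 × -8.48) = 10^3.392 = 2466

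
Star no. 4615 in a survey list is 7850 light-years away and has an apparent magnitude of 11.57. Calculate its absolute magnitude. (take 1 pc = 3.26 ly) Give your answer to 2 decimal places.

M ≈ -0.34

d = 7850 ly / 3.26 = 2408 pc
5 log₁₀(d/10 pc) = 5 log₁₀(2408) − 5 = 11.908
M = m − 5 log₁₀(d/10) = 11.57 − 11.908 = -0.338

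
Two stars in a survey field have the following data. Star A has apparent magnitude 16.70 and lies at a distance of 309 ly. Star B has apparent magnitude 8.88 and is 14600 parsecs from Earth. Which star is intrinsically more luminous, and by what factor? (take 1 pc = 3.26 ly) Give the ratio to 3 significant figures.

Star B is more luminous, by a factor of 3.19×10^7.

Star A: d = 309 ly / 3.26 = 94.79 pc
Star A: M = m − 5 log₁₀ d + 5 = 16.70 − 5·1.9767 + 5 = 11.816
Star B: M = m − 5 log₁₀ d + 5 = 8.88 − 5·4.1644 + 5 = -6.942
ΔM = M_A − M_B = 11.816 − (-6.942) = 18.758; smaller M is more luminous → Star B.
L ratio = 10^(0.4 |ΔM|) = 10^7.503 = 3.186×10^7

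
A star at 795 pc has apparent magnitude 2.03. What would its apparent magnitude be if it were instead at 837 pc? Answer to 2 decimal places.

Flux ∝ 1/d², so Δm = 5 log₁₀(d₂/d₁) = 5 log₁₀(837/795) = 0.112
m₂ = m₁ + Δm = 2.03 + (0.112) = 2.142

m ≈ 2.14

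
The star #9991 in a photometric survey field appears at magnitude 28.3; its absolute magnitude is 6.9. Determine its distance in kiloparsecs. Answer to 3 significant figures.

μ = m − M = 21.400
m − M = 5 log₁₀ d − 5
log₁₀ d = (m − M)/5 + 1 = 5.2800
d = 10^5.2800 = 190500 pc
= 190.5 kpc

d ≈ 191 kpc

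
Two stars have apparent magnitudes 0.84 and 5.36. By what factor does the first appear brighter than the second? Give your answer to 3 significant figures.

64.3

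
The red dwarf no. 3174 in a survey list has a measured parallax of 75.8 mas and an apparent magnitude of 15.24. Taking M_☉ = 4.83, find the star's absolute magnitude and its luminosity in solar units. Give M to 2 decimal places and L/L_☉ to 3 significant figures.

M ≈ 14.64; L/L_☉ ≈ 1.19×10^-4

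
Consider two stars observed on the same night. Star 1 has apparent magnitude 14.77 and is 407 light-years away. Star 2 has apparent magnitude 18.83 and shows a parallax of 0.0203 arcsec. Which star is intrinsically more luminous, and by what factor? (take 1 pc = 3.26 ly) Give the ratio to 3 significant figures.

Star 1: d = 407 ly / 3.26 = 124.8 pc
Star 1: M = m − 5 log₁₀ d + 5 = 14.77 − 5·2.0964 + 5 = 9.288
Star 2: d = 1/p = 1/0.0203″ = 49.26 pc
Star 2: M = m − 5 log₁₀ d + 5 = 18.83 − 5·1.6925 + 5 = 15.367
ΔM = M_1 − M_2 = 9.288 − (15.367) = -6.079; smaller M is more luminous → Star 1.
L ratio = 10^(0.4 |ΔM|) = 10^2.432 = 270.2

Star 1 is more luminous, by a factor of 270.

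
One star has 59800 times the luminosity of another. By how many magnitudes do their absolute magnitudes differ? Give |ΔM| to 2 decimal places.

|ΔM| ≈ 11.94

Pogson: ΔM = −2.5 log₁₀(ratio) = −2.5 log₁₀(59800) = −2.5 × 4.7767 = -11.942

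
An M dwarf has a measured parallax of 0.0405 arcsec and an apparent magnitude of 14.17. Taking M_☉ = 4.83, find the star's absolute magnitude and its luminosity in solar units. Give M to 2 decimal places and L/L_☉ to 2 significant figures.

M ≈ 12.21; L/L_☉ ≈ 1.1×10^-3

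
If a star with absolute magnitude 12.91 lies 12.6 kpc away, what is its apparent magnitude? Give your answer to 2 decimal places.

m ≈ 28.41

d = 12.6 kpc = 12600 pc
m = M + 5 log₁₀ d − 5 = 12.91 + 5·4.1004 − 5 = 28.412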